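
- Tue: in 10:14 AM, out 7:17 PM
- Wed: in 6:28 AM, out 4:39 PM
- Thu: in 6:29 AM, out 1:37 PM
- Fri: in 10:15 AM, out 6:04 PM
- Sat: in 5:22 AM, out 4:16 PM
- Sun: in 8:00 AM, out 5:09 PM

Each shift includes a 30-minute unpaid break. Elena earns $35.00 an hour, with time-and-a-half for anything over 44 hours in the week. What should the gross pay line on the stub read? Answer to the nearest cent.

Tue: 10:14 AM–7:17 PM = 9 h 3 min; less 30 min break → 8 h 33 min
Wed: 6:28 AM–4:39 PM = 10 h 11 min; less 30 min break → 9 h 41 min
Thu: 6:29 AM–1:37 PM = 7 h 8 min; less 30 min break → 6 h 38 min
Fri: 10:15 AM–6:04 PM = 7 h 49 min; less 30 min break → 7 h 19 min
Sat: 5:22 AM–4:16 PM = 10 h 54 min; less 30 min break → 10 h 24 min
Sun: 8:00 AM–5:09 PM = 9 h 9 min; less 30 min break → 8 h 39 min
Total worked: 51 h 14 min = 3074 min.
Regular 44 h 0 min = 2640 min at $35.00/h; overtime 7 h 14 min = 434 min at $52.50/h.
Pay = (2640 × $35.00 + 434 × $52.50) ÷ 60 = $1919.75.

$1919.75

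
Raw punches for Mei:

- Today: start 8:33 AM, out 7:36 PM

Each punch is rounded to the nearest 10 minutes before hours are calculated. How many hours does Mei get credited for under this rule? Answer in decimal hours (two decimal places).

11.17 hours

Today: in 8:33 AM→8:30 AM, out 7:36 PM→7:40 PM; 11 h 10 min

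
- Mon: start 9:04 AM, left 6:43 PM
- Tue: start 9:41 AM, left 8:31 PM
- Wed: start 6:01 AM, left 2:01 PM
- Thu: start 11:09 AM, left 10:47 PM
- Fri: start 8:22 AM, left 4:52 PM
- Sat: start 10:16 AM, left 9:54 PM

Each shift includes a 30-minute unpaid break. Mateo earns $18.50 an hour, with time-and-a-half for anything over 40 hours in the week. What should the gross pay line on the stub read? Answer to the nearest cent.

Mon: 9:04 AM–6:43 PM = 9 h 39 min; less 30 min break → 9 h 9 min
Tue: 9:41 AM–8:31 PM = 10 h 50 min; less 30 min break → 10 h 20 min
Wed: 6:01 AM–2:01 PM = 8 h 0 min; less 30 min break → 7 h 30 min
Thu: 11:09 AM–10:47 PM = 11 h 38 min; less 30 min break → 11 h 8 min
Fri: 8:22 AM–4:52 PM = 8 h 30 min; less 30 min break → 8 h 0 min
Sat: 10:16 AM–9:54 PM = 11 h 38 min; less 30 min break → 11 h 8 min
Total worked: 57 h 15 min = 3435 min.
Regular 40 h 0 min = 2400 min at $18.50/h; overtime 17 h 15 min = 1035 min at $27.75/h.
Pay = (2400 × $18.50 + 1035 × $27.75) ÷ 60 = $1218.69.

$1218.69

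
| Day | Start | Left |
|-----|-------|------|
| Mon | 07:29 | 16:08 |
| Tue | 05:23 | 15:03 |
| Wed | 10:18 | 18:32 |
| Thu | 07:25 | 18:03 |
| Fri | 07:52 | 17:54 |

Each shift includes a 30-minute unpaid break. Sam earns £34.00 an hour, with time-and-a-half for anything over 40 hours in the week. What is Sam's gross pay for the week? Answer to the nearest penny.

£1600.55

Mon: 07:29–16:08 = 8 h 39 min; less 30 min break → 8 h 9 min
Tue: 05:23–15:03 = 9 h 40 min; less 30 min break → 9 h 10 min
Wed: 10:18–18:32 = 8 h 14 min; less 30 min break → 7 h 44 min
Thu: 07:25–18:03 = 10 h 38 min; less 30 min break → 10 h 8 min
Fri: 07:52–17:54 = 10 h 2 min; less 30 min break → 9 h 32 min
Total worked: 44 h 43 min = 2683 min.
Regular 40 h 0 min = 2400 min at £34.00/h; overtime 4 h 43 min = 283 min at £51.00/h.
Pay = (2400 × £34.00 + 283 × £51.00) ÷ 60 = £1600.55.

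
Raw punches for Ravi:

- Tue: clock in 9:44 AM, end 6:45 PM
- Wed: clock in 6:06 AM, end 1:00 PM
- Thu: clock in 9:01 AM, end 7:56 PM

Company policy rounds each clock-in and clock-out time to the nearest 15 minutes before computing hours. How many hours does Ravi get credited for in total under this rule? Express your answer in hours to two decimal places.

Tue: in 9:44 AM→9:45 AM, out 6:45 PM→6:45 PM; 9 h 0 min
Wed: in 6:06 AM→6:00 AM, out 1:00 PM→1:00 PM; 7 h 0 min
Thu: in 9:01 AM→9:00 AM, out 7:56 PM→8:00 PM; 11 h 0 min
Total credited: 27 h 0 min.

27.00 hours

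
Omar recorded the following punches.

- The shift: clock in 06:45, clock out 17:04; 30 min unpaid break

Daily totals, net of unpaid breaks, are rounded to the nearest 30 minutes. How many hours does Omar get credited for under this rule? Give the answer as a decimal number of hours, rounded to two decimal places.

10.00 hours

The shift: 06:45–17:04 = 10 h 19 min − 30 min = 9 h 49 min → rounds to 10 h 0 min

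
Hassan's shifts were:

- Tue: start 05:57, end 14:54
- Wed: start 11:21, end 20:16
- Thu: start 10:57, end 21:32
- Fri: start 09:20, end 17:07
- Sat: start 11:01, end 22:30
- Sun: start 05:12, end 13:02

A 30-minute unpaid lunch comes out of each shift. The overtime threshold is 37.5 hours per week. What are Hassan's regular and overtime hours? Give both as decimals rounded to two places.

Regular 37.50 hours, overtime 15.05 hours

Tue: 05:57–14:54 = 8 h 57 min; less 30 min break → 8 h 27 min
Wed: 11:21–20:16 = 8 h 55 min; less 30 min break → 8 h 25 min
Thu: 10:57–21:32 = 10 h 35 min; less 30 min break → 10 h 5 min
Fri: 09:20–17:07 = 7 h 47 min; less 30 min break → 7 h 17 min
Sat: 11:01–22:30 = 11 h 29 min; less 30 min break → 10 h 59 min
Sun: 05:12–13:02 = 7 h 50 min; less 30 min break → 7 h 20 min
Total worked: 52 h 33 min = 52.55 h.
Threshold 37.5 h → overtime 15 h 3 min, regular 37 h 30 min.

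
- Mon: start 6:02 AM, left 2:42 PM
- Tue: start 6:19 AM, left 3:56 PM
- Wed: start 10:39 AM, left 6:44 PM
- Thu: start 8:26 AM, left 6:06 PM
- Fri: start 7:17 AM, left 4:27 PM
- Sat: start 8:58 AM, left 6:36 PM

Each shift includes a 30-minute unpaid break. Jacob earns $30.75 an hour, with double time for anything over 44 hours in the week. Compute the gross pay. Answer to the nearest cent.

Mon: 6:02 AM–2:42 PM = 8 h 40 min; less 30 min break → 8 h 10 min
Tue: 6:19 AM–3:56 PM = 9 h 37 min; less 30 min break → 9 h 7 min
Wed: 10:39 AM–6:44 PM = 8 h 5 min; less 30 min break → 7 h 35 min
Thu: 8:26 AM–6:06 PM = 9 h 40 min; less 30 min break → 9 h 10 min
Fri: 7:17 AM–4:27 PM = 9 h 10 min; less 30 min break → 8 h 40 min
Sat: 8:58 AM–6:36 PM = 9 h 38 min; less 30 min break → 9 h 8 min
Total worked: 51 h 50 min = 3110 min.
Regular 44 h 0 min = 2640 min at $30.75/h; overtime 7 h 50 min = 470 min at $61.50/h.
Pay = (2640 × $30.75 + 470 × $61.50) ÷ 60 = $1834.75.

$1834.75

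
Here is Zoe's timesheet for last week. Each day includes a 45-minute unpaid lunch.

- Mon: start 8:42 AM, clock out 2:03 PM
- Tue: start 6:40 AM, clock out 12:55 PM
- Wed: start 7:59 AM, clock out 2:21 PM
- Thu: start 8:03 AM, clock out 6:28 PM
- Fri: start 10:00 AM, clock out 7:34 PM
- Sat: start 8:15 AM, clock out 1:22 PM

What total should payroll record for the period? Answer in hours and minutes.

Mon: 8:42 AM–2:03 PM = 5 h 21 min; less 45 min break → 4 h 36 min
Tue: 6:40 AM–12:55 PM = 6 h 15 min; less 45 min break → 5 h 30 min
Wed: 7:59 AM–2:21 PM = 6 h 22 min; less 45 min break → 5 h 37 min
Thu: 8:03 AM–6:28 PM = 10 h 25 min; less 45 min break → 9 h 40 min
Fri: 10:00 AM–7:34 PM = 9 h 34 min; less 45 min break → 8 h 49 min
Sat: 8:15 AM–1:22 PM = 5 h 7 min; less 45 min break → 4 h 22 min
Total: 4 h 36 min + 5 h 30 min + 5 h 37 min + 9 h 40 min + 8 h 49 min + 4 h 22 min = 38 h 34 min.

38 h 34 min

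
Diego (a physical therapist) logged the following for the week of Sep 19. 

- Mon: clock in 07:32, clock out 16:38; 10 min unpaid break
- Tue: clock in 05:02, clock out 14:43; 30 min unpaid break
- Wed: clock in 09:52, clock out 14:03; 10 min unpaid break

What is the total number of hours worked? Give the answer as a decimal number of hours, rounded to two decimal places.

Mon: 07:32–16:38 = 9 h 6 min; less 10 min break → 8 h 56 min
Tue: 05:02–14:43 = 9 h 41 min; less 30 min break → 9 h 11 min
Wed: 09:52–14:03 = 4 h 11 min; less 10 min break → 4 h 1 min
Total: 8 h 56 min + 9 h 11 min + 4 h 1 min = 22 h 8 min.

22.13 hours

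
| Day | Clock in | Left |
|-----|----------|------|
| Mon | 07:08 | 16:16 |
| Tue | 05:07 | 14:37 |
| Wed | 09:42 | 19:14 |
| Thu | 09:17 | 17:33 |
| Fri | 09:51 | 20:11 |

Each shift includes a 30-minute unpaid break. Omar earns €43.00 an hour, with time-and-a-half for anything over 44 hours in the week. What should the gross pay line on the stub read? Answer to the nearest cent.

Mon: 07:08–16:16 = 9 h 8 min; less 30 min break → 8 h 38 min
Tue: 05:07–14:37 = 9 h 30 min; less 30 min break → 9 h 0 min
Wed: 09:42–19:14 = 9 h 32 min; less 30 min break → 9 h 2 min
Thu: 09:17–17:33 = 8 h 16 min; less 30 min break → 7 h 46 min
Fri: 09:51–20:11 = 10 h 20 min; less 30 min break → 9 h 50 min
Total worked: 44 h 16 min = 2656 min.
Regular 44 h 0 min = 2640 min at €43.00/h; overtime 0 h 16 min = 16 min at €64.50/h.
Pay = (2640 × €43.00 + 16 × €64.50) ÷ 60 = €1909.20.

€1909.20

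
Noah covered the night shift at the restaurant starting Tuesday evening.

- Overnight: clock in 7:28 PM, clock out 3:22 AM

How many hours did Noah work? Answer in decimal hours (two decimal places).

Overnight: 7:28 PM → midnight = 4 h 32 min; midnight → 3:22 AM = 3 h 22 min; span 7 h 54 min

7.90 hours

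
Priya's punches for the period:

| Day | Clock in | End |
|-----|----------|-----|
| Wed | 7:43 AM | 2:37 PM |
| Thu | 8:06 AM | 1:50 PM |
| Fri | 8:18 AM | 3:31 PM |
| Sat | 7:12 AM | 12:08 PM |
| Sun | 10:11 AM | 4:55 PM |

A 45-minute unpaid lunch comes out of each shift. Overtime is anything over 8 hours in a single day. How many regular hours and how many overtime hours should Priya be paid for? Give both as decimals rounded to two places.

Regular 27.77 hours, overtime 0.00 hours

Wed: 7:43 AM–2:37 PM = 6 h 54 min; less 45 min break → 6 h 9 min
Thu: 8:06 AM–1:50 PM = 5 h 44 min; less 45 min break → 4 h 59 min
Fri: 8:18 AM–3:31 PM = 7 h 13 min; less 45 min break → 6 h 28 min
Sat: 7:12 AM–12:08 PM = 4 h 56 min; less 45 min break → 4 h 11 min
Sun: 10:11 AM–4:55 PM = 6 h 44 min; less 45 min break → 5 h 59 min
Wed reg 6 h 9 min / OT 0 h 0 min; Thu reg 4 h 59 min / OT 0 h 0 min; Fri reg 6 h 28 min / OT 0 h 0 min; Sat reg 4 h 11 min / OT 0 h 0 min; Sun reg 5 h 59 min / OT 0 h 0 min.
Totals: regular 27 h 46 min, overtime 0 h 0 min.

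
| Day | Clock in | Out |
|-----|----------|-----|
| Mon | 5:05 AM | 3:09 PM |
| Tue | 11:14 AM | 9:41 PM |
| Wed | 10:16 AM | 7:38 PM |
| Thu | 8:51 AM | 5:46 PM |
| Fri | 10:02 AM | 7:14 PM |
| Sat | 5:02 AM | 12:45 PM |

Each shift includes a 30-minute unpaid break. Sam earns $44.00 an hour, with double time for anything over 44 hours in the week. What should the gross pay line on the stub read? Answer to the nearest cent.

Mon: 5:05 AM–3:09 PM = 10 h 4 min; less 30 min break → 9 h 34 min
Tue: 11:14 AM–9:41 PM = 10 h 27 min; less 30 min break → 9 h 57 min
Wed: 10:16 AM–7:38 PM = 9 h 22 min; less 30 min break → 8 h 52 min
Thu: 8:51 AM–5:46 PM = 8 h 55 min; less 30 min break → 8 h 25 min
Fri: 10:02 AM–7:14 PM = 9 h 12 min; less 30 min break → 8 h 42 min
Sat: 5:02 AM–12:45 PM = 7 h 43 min; less 30 min break → 7 h 13 min
Total worked: 52 h 43 min = 3163 min.
Regular 44 h 0 min = 2640 min at $44.00/h; overtime 8 h 43 min = 523 min at $88.00/h.
Pay = (2640 × $44.00 + 523 × $88.00) ÷ 60 = $2703.07.

$2703.07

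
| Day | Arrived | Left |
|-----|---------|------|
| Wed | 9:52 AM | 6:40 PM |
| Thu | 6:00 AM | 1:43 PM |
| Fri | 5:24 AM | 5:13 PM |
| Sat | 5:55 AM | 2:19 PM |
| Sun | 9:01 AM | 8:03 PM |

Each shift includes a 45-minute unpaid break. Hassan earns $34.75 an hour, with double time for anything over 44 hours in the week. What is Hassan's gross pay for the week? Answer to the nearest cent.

Wed: 9:52 AM–6:40 PM = 8 h 48 min; less 45 min break → 8 h 3 min
Thu: 6:00 AM–1:43 PM = 7 h 43 min; less 45 min break → 6 h 58 min
Fri: 5:24 AM–5:13 PM = 11 h 49 min; less 45 min break → 11 h 4 min
Sat: 5:55 AM–2:19 PM = 8 h 24 min; less 45 min break → 7 h 39 min
Sun: 9:01 AM–8:03 PM = 11 h 2 min; less 45 min break → 10 h 17 min
Total worked: 44 h 1 min = 2641 min.
Regular 44 h 0 min = 2640 min at $34.75/h; overtime 0 h 1 min = 1 min at $69.50/h.
Pay = (2640 × $34.75 + 1 × $69.50) ÷ 60 = $1530.16.

$1530.16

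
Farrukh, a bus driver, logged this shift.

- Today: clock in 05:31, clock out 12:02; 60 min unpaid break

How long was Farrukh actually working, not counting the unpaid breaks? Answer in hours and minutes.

Today: 05:31–12:02 = 6 h 31 min; less 60 min break → 5 h 31 min

5 h 31 min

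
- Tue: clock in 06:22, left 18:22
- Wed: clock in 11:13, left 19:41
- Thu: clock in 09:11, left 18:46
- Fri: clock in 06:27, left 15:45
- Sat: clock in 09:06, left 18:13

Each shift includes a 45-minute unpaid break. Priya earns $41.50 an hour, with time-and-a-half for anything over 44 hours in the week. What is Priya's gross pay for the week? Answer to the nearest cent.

$1870.61

Tue: 06:22–18:22 = 12 h 0 min; less 45 min break → 11 h 15 min
Wed: 11:13–19:41 = 8 h 28 min; less 45 min break → 7 h 43 min
Thu: 09:11–18:46 = 9 h 35 min; less 45 min break → 8 h 50 min
Fri: 06:27–15:45 = 9 h 18 min; less 45 min break → 8 h 33 min
Sat: 09:06–18:13 = 9 h 7 min; less 45 min break → 8 h 22 min
Total worked: 44 h 43 min = 2683 min.
Regular 44 h 0 min = 2640 min at $41.50/h; overtime 0 h 43 min = 43 min at $62.25/h.
Pay = (2640 × $41.50 + 43 × $62.25) ÷ 60 = $1870.61.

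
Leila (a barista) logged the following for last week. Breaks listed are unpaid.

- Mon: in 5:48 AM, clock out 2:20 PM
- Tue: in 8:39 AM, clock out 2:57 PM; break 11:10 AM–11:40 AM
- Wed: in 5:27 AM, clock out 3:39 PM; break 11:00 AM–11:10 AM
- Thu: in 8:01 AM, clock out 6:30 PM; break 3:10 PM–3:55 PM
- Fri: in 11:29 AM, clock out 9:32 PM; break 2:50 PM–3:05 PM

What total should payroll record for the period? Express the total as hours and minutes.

43 h 54 min

Mon: 5:48 AM–2:20 PM = 8 h 32 min
Tue: 8:39 AM–2:57 PM = 6 h 18 min; less 30 min break → 5 h 48 min
Wed: 5:27 AM–3:39 PM = 10 h 12 min; less 10 min break → 10 h 2 min
Thu: 8:01 AM–6:30 PM = 10 h 29 min; less 45 min break → 9 h 44 min
Fri: 11:29 AM–9:32 PM = 10 h 3 min; less 15 min break → 9 h 48 min
Total: 8 h 32 min + 5 h 48 min + 10 h 2 min + 9 h 44 min + 9 h 48 min = 43 h 54 min.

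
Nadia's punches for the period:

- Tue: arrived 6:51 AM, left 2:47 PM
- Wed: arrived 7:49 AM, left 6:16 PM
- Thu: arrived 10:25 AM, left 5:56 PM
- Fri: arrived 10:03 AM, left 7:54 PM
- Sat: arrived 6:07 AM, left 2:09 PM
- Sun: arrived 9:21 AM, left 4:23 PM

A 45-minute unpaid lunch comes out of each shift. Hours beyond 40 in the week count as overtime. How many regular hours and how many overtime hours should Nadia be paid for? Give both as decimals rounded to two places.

Regular 40.00 hours, overtime 6.32 hours

Tue: 6:51 AM–2:47 PM = 7 h 56 min; less 45 min break → 7 h 11 min
Wed: 7:49 AM–6:16 PM = 10 h 27 min; less 45 min break → 9 h 42 min
Thu: 10:25 AM–5:56 PM = 7 h 31 min; less 45 min break → 6 h 46 min
Fri: 10:03 AM–7:54 PM = 9 h 51 min; less 45 min break → 9 h 6 min
Sat: 6:07 AM–2:09 PM = 8 h 2 min; less 45 min break → 7 h 17 min
Sun: 9:21 AM–4:23 PM = 7 h 2 min; less 45 min break → 6 h 17 min
Total worked: 46 h 19 min = 46.32 h.
Threshold 40 h → overtime 6 h 19 min, regular 40 h 0 min.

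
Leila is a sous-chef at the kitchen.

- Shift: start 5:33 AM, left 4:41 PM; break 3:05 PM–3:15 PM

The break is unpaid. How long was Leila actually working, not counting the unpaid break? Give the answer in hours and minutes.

Shift: 5:33 AM–4:41 PM = 11 h 8 min; less 10 min break → 10 h 58 min

10 h 58 min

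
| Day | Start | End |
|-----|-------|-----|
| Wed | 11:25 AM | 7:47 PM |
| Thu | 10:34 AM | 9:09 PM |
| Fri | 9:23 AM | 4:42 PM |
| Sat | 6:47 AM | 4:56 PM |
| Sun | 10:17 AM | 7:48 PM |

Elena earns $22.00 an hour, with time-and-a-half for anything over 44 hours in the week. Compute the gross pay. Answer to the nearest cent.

Wed: 11:25 AM–7:47 PM = 8 h 22 min
Thu: 10:34 AM–9:09 PM = 10 h 35 min
Fri: 9:23 AM–4:42 PM = 7 h 19 min
Sat: 6:47 AM–4:56 PM = 10 h 9 min
Sun: 10:17 AM–7:48 PM = 9 h 31 min
Total worked: 45 h 56 min = 2756 min.
Regular 44 h 0 min = 2640 min at $22.00/h; overtime 1 h 56 min = 116 min at $33.00/h.
Pay = (2640 × $22.00 + 116 × $33.00) ÷ 60 = $1031.80.

$1031.80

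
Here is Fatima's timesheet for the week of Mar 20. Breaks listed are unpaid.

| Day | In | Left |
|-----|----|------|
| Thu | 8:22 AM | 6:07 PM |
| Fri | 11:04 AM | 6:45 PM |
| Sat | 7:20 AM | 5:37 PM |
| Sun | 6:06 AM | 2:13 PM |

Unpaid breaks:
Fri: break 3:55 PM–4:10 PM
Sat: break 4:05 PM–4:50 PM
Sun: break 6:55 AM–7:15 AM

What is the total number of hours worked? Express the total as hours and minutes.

34 h 30 min

Thu: 8:22 AM–6:07 PM = 9 h 45 min
Fri: 11:04 AM–6:45 PM = 7 h 41 min; less 15 min break → 7 h 26 min
Sat: 7:20 AM–5:37 PM = 10 h 17 min; less 45 min break → 9 h 32 min
Sun: 6:06 AM–2:13 PM = 8 h 7 min; less 20 min break → 7 h 47 min
Total: 9 h 45 min + 7 h 26 min + 9 h 32 min + 7 h 47 min = 34 h 30 min.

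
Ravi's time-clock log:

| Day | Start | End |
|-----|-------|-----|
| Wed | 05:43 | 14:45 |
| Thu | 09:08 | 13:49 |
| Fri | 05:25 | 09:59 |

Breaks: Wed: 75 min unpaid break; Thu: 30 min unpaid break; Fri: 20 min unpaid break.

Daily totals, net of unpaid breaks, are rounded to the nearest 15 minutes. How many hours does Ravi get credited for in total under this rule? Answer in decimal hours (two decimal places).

16.25 hours

Wed: 05:43–14:45 = 9 h 2 min − 75 min = 7 h 47 min → rounds to 7 h 45 min
Thu: 09:08–13:49 = 4 h 41 min − 30 min = 4 h 11 min → rounds to 4 h 15 min
Fri: 05:25–09:59 = 4 h 34 min − 20 min = 4 h 14 min → rounds to 4 h 15 min
Total credited: 16 h 15 min.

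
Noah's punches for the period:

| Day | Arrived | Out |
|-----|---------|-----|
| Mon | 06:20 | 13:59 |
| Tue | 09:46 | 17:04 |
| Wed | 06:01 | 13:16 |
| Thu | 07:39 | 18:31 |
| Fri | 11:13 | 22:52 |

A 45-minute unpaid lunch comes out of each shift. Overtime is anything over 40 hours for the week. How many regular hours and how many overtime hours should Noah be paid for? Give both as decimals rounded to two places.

Regular 40.00 hours, overtime 0.97 hours

Mon: 06:20–13:59 = 7 h 39 min; less 45 min break → 6 h 54 min
Tue: 09:46–17:04 = 7 h 18 min; less 45 min break → 6 h 33 min
Wed: 06:01–13:16 = 7 h 15 min; less 45 min break → 6 h 30 min
Thu: 07:39–18:31 = 10 h 52 min; less 45 min break → 10 h 7 min
Fri: 11:13–22:52 = 11 h 39 min; less 45 min break → 10 h 54 min
Total worked: 40 h 58 min = 40.97 h.
Threshold 40 h → overtime 0 h 58 min, regular 40 h 0 min.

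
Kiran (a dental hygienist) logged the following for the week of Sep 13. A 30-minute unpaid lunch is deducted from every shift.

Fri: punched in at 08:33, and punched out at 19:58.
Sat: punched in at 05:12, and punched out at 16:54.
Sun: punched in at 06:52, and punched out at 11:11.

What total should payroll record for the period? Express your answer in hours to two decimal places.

Fri: 08:33–19:58 = 11 h 25 min; less 30 min break → 10 h 55 min
Sat: 05:12–16:54 = 11 h 42 min; less 30 min break → 11 h 12 min
Sun: 06:52–11:11 = 4 h 19 min; less 30 min break → 3 h 49 min
Total: 10 h 55 min + 11 h 12 min + 3 h 49 min = 25 h 56 min.

25.93 hours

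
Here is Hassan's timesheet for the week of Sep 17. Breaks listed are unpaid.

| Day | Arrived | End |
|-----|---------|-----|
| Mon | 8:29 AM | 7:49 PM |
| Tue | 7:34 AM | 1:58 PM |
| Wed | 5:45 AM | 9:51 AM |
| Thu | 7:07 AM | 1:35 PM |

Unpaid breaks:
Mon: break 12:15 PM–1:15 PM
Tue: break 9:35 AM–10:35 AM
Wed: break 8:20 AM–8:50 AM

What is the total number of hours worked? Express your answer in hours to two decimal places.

25.80 hours

Mon: 8:29 AM–7:49 PM = 11 h 20 min; less 60 min break → 10 h 20 min
Tue: 7:34 AM–1:58 PM = 6 h 24 min; less 60 min break → 5 h 24 min
Wed: 5:45 AM–9:51 AM = 4 h 6 min; less 30 min break → 3 h 36 min
Thu: 7:07 AM–1:35 PM = 6 h 28 min
Total: 10 h 20 min + 5 h 24 min + 3 h 36 min + 6 h 28 min = 25 h 48 min.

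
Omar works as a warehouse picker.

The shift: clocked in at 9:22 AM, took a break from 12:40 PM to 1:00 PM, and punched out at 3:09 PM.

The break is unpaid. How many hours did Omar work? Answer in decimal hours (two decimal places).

5.45 hours

The shift: 9:22 AM–3:09 PM = 5 h 47 min; less 20 min break → 5 h 27 min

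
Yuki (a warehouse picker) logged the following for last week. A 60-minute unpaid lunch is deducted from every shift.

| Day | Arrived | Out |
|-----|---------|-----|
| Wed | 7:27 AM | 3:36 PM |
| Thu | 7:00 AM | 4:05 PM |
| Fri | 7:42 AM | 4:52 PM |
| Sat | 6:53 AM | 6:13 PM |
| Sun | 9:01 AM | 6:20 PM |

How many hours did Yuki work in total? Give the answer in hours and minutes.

42 h 3 min

Wed: 7:27 AM–3:36 PM = 8 h 9 min; less 60 min break → 7 h 9 min
Thu: 7:00 AM–4:05 PM = 9 h 5 min; less 60 min break → 8 h 5 min
Fri: 7:42 AM–4:52 PM = 9 h 10 min; less 60 min break → 8 h 10 min
Sat: 6:53 AM–6:13 PM = 11 h 20 min; less 60 min break → 10 h 20 min
Sun: 9:01 AM–6:20 PM = 9 h 19 min; less 60 min break → 8 h 19 min
Total: 7 h 9 min + 8 h 5 min + 8 h 10 min + 10 h 20 min + 8 h 19 min = 42 h 3 min.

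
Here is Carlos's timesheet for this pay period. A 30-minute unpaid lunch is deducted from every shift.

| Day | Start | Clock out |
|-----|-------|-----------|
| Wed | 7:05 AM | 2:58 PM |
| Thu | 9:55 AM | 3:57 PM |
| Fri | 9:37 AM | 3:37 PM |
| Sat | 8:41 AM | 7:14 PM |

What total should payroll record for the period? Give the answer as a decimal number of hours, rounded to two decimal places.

Wed: 7:05 AM–2:58 PM = 7 h 53 min; less 30 min break → 7 h 23 min
Thu: 9:55 AM–3:57 PM = 6 h 2 min; less 30 min break → 5 h 32 min
Fri: 9:37 AM–3:37 PM = 6 h 0 min; less 30 min break → 5 h 30 min
Sat: 8:41 AM–7:14 PM = 10 h 33 min; less 30 min break → 10 h 3 min
Total: 7 h 23 min + 5 h 32 min + 5 h 30 min + 10 h 3 min = 28 h 28 min.

28.47 hours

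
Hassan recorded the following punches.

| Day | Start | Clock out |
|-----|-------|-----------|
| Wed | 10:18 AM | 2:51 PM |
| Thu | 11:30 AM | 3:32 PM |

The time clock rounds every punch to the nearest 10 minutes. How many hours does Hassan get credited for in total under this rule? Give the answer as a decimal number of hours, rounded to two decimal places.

Wed: in 10:18 AM→10:20 AM, out 2:51 PM→2:50 PM; 4 h 30 min
Thu: in 11:30 AM→11:30 AM, out 3:32 PM→3:30 PM; 4 h 0 min
Total credited: 8 h 30 min.

8.50 hours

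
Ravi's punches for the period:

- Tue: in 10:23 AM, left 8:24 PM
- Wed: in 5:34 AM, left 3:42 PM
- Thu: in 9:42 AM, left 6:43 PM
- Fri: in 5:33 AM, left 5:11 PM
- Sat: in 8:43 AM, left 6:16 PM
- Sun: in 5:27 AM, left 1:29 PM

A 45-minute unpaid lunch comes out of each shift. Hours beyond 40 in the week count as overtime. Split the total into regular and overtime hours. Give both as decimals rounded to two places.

Tue: 10:23 AM–8:24 PM = 10 h 1 min; less 45 min break → 9 h 16 min
Wed: 5:34 AM–3:42 PM = 10 h 8 min; less 45 min break → 9 h 23 min
Thu: 9:42 AM–6:43 PM = 9 h 1 min; less 45 min break → 8 h 16 min
Fri: 5:33 AM–5:11 PM = 11 h 38 min; less 45 min break → 10 h 53 min
Sat: 8:43 AM–6:16 PM = 9 h 33 min; less 45 min break → 8 h 48 min
Sun: 5:27 AM–1:29 PM = 8 h 2 min; less 45 min break → 7 h 17 min
Total worked: 53 h 53 min = 53.88 h.
Threshold 40 h → overtime 13 h 53 min, regular 40 h 0 min.

Regular 40.00 hours, overtime 13.88 hours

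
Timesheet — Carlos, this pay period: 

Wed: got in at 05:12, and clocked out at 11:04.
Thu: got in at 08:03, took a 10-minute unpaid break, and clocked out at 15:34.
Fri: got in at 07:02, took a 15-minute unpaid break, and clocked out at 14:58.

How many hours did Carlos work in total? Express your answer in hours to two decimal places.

20.90 hours

Wed: 05:12–11:04 = 5 h 52 min
Thu: 08:03–15:34 = 7 h 31 min; less 10 min break → 7 h 21 min
Fri: 07:02–14:58 = 7 h 56 min; less 15 min break → 7 h 41 min
Total: 5 h 52 min + 7 h 21 min + 7 h 41 min = 20 h 54 min.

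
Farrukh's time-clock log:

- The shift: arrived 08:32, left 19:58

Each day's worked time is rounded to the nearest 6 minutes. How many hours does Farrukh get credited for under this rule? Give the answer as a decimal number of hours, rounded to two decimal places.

11.40 hours

The shift: 08:32–19:58 = 11 h 26 min → rounds to 11 h 24 min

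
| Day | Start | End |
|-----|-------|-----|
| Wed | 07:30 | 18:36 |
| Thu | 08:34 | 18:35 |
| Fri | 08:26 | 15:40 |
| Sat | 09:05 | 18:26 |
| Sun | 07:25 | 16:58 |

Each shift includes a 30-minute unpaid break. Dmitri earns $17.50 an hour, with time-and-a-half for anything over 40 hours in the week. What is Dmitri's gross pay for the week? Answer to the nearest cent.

Wed: 07:30–18:36 = 11 h 6 min; less 30 min break → 10 h 36 min
Thu: 08:34–18:35 = 10 h 1 min; less 30 min break → 9 h 31 min
Fri: 08:26–15:40 = 7 h 14 min; less 30 min break → 6 h 44 min
Sat: 09:05–18:26 = 9 h 21 min; less 30 min break → 8 h 51 min
Sun: 07:25–16:58 = 9 h 33 min; less 30 min break → 9 h 3 min
Total worked: 44 h 45 min = 2685 min.
Regular 40 h 0 min = 2400 min at $17.50/h; overtime 4 h 45 min = 285 min at $26.25/h.
Pay = (2400 × $17.50 + 285 × $26.25) ÷ 60 = $824.69.

$824.69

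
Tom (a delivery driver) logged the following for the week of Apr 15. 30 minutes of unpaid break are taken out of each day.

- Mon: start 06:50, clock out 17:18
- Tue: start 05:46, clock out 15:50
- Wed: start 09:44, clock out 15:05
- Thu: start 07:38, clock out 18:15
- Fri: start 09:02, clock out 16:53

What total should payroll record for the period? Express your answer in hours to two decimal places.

Mon: 06:50–17:18 = 10 h 28 min; less 30 min break → 9 h 58 min
Tue: 05:46–15:50 = 10 h 4 min; less 30 min break → 9 h 34 min
Wed: 09:44–15:05 = 5 h 21 min; less 30 min break → 4 h 51 min
Thu: 07:38–18:15 = 10 h 37 min; less 30 min break → 10 h 7 min
Fri: 09:02–16:53 = 7 h 51 min; less 30 min break → 7 h 21 min
Total: 9 h 58 min + 9 h 34 min + 4 h 51 min + 10 h 7 min + 7 h 21 min = 41 h 51 min.

41.85 hours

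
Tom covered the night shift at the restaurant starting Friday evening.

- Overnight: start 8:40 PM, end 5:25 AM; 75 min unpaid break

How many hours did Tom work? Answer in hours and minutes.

Overnight: 8:40 PM → midnight = 3 h 20 min; midnight → 5:25 AM = 5 h 25 min; span 8 h 45 min; less 75 min break → 7 h 30 min

7 h 30 min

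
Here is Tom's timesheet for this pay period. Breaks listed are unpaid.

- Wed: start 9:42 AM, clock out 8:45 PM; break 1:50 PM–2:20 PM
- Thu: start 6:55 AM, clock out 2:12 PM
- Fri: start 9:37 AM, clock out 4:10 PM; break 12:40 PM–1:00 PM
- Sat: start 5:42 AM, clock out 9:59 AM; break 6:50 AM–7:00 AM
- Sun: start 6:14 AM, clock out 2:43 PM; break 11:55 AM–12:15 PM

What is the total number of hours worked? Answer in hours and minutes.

36 h 19 min

Wed: 9:42 AM–8:45 PM = 11 h 3 min; less 30 min break → 10 h 33 min
Thu: 6:55 AM–2:12 PM = 7 h 17 min
Fri: 9:37 AM–4:10 PM = 6 h 33 min; less 20 min break → 6 h 13 min
Sat: 5:42 AM–9:59 AM = 4 h 17 min; less 10 min break → 4 h 7 min
Sun: 6:14 AM–2:43 PM = 8 h 29 min; less 20 min break → 8 h 9 min
Total: 10 h 33 min + 7 h 17 min + 6 h 13 min + 4 h 7 min + 8 h 9 min = 36 h 19 min.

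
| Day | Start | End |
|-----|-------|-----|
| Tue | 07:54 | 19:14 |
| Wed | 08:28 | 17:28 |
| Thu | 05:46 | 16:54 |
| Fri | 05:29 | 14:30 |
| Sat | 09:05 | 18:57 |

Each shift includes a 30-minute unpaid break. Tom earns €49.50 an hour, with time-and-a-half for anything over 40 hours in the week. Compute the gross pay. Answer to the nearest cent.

Tue: 07:54–19:14 = 11 h 20 min; less 30 min break → 10 h 50 min
Wed: 08:28–17:28 = 9 h 0 min; less 30 min break → 8 h 30 min
Thu: 05:46–16:54 = 11 h 8 min; less 30 min break → 10 h 38 min
Fri: 05:29–14:30 = 9 h 1 min; less 30 min break → 8 h 31 min
Sat: 09:05–18:57 = 9 h 52 min; less 30 min break → 9 h 22 min
Total worked: 47 h 51 min = 2871 min.
Regular 40 h 0 min = 2400 min at €49.50/h; overtime 7 h 51 min = 471 min at €74.25/h.
Pay = (2400 × €49.50 + 471 × €74.25) ÷ 60 = €2562.86.

€2562.86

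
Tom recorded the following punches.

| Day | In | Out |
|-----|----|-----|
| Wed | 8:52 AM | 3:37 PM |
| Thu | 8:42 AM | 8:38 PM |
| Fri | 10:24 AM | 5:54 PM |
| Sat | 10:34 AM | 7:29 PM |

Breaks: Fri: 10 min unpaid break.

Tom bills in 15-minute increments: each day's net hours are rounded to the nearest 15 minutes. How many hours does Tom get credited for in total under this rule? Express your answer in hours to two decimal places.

Wed: 8:52 AM–3:37 PM = 6 h 45 min → rounds to 6 h 45 min
Thu: 8:42 AM–8:38 PM = 11 h 56 min → rounds to 12 h 0 min
Fri: 10:24 AM–5:54 PM = 7 h 30 min − 10 min = 7 h 20 min → rounds to 7 h 15 min
Sat: 10:34 AM–7:29 PM = 8 h 55 min → rounds to 9 h 0 min
Total credited: 35 h 0 min.

35.00 hours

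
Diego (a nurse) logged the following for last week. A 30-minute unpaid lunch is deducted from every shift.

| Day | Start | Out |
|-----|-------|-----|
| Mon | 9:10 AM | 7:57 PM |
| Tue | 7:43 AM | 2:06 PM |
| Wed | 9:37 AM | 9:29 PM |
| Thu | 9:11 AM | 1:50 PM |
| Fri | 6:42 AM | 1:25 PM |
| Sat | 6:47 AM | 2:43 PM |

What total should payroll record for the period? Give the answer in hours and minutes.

Mon: 9:10 AM–7:57 PM = 10 h 47 min; less 30 min break → 10 h 17 min
Tue: 7:43 AM–2:06 PM = 6 h 23 min; less 30 min break → 5 h 53 min
Wed: 9:37 AM–9:29 PM = 11 h 52 min; less 30 min break → 11 h 22 min
Thu: 9:11 AM–1:50 PM = 4 h 39 min; less 30 min break → 4 h 9 min
Fri: 6:42 AM–1:25 PM = 6 h 43 min; less 30 min break → 6 h 13 min
Sat: 6:47 AM–2:43 PM = 7 h 56 min; less 30 min break → 7 h 26 min
Total: 10 h 17 min + 5 h 53 min + 11 h 22 min + 4 h 9 min + 6 h 13 min + 7 h 26 min = 45 h 20 min.

45 h 20 min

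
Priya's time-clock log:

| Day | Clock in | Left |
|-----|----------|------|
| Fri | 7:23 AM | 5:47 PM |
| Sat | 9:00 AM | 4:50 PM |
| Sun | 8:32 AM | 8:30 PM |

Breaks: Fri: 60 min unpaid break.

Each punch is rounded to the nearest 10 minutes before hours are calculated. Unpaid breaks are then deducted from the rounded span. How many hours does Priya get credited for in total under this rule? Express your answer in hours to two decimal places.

Fri: in 7:23 AM→7:20 AM, out 5:47 PM→5:50 PM; 10 h 30 min − 60 min = 9 h 30 min
Sat: in 9:00 AM→9:00 AM, out 4:50 PM→4:50 PM; 7 h 50 min
Sun: in 8:32 AM→8:30 AM, out 8:30 PM→8:30 PM; 12 h 0 min
Total credited: 29 h 20 min.

29.33 hours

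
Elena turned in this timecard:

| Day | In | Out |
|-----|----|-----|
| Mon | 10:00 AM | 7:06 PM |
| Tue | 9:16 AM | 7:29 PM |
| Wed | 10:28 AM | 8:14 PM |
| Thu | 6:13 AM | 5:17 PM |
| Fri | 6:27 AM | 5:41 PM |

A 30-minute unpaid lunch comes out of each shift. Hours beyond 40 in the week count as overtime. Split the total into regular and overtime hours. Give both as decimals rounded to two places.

Regular 40.00 hours, overtime 8.88 hours

Mon: 10:00 AM–7:06 PM = 9 h 6 min; less 30 min break → 8 h 36 min
Tue: 9:16 AM–7:29 PM = 10 h 13 min; less 30 min break → 9 h 43 min
Wed: 10:28 AM–8:14 PM = 9 h 46 min; less 30 min break → 9 h 16 min
Thu: 6:13 AM–5:17 PM = 11 h 4 min; less 30 min break → 10 h 34 min
Fri: 6:27 AM–5:41 PM = 11 h 14 min; less 30 min break → 10 h 44 min
Total worked: 48 h 53 min = 48.88 h.
Threshold 40 h → overtime 8 h 53 min, regular 40 h 0 min.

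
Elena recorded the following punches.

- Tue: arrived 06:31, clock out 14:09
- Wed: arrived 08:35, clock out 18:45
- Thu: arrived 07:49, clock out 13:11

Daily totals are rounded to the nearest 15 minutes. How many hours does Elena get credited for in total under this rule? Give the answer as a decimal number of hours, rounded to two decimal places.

Tue: 06:31–14:09 = 7 h 38 min → rounds to 7 h 45 min
Wed: 08:35–18:45 = 10 h 10 min → rounds to 10 h 15 min
Thu: 07:49–13:11 = 5 h 22 min → rounds to 5 h 15 min
Total credited: 23 h 15 min.

23.25 hours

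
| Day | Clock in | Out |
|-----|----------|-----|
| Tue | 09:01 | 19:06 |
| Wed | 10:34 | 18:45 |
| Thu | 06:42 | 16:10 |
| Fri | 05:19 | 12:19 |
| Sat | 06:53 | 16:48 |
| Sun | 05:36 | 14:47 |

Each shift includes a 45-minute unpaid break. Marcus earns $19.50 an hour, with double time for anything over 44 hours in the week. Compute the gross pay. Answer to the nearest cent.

$1066.00

Tue: 09:01–19:06 = 10 h 5 min; less 45 min break → 9 h 20 min
Wed: 10:34–18:45 = 8 h 11 min; less 45 min break → 7 h 26 min
Thu: 06:42–16:10 = 9 h 28 min; less 45 min break → 8 h 43 min
Fri: 05:19–12:19 = 7 h 0 min; less 45 min break → 6 h 15 min
Sat: 06:53–16:48 = 9 h 55 min; less 45 min break → 9 h 10 min
Sun: 05:36–14:47 = 9 h 11 min; less 45 min break → 8 h 26 min
Total worked: 49 h 20 min = 2960 min.
Regular 44 h 0 min = 2640 min at $19.50/h; overtime 5 h 20 min = 320 min at $39.00/h.
Pay = (2640 × $19.50 + 320 × $39.00) ÷ 60 = $1066.00.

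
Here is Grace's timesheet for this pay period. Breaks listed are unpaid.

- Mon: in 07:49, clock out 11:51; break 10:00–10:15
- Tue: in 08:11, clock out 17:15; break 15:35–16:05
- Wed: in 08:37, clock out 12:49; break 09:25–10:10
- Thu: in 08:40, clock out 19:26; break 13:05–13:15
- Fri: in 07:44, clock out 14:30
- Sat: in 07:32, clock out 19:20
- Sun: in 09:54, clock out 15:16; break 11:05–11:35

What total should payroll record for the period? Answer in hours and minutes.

Mon: 07:49–11:51 = 4 h 2 min; less 15 min break → 3 h 47 min
Tue: 08:11–17:15 = 9 h 4 min; less 30 min break → 8 h 34 min
Wed: 08:37–12:49 = 4 h 12 min; less 45 min break → 3 h 27 min
Thu: 08:40–19:26 = 10 h 46 min; less 10 min break → 10 h 36 min
Fri: 07:44–14:30 = 6 h 46 min
Sat: 07:32–19:20 = 11 h 48 min
Sun: 09:54–15:16 = 5 h 22 min; less 30 min break → 4 h 52 min
Total: 3 h 47 min + 8 h 34 min + 3 h 27 min + 10 h 36 min + 6 h 46 min + 11 h 48 min + 4 h 52 min = 49 h 50 min.

49 h 50 min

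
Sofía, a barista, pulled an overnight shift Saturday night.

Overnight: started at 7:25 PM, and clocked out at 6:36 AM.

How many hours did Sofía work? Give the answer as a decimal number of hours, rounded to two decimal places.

11.18 hours

Overnight: 7:25 PM → midnight = 4 h 35 min; midnight → 6:36 AM = 6 h 36 min; span 11 h 11 min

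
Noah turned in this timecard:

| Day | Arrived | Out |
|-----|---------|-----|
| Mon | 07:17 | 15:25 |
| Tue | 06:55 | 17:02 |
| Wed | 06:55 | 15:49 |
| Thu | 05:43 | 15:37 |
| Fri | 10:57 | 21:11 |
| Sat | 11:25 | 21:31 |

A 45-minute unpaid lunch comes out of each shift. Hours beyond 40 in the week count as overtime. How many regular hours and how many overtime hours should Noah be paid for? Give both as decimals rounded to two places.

Regular 40.00 hours, overtime 12.88 hours

Mon: 07:17–15:25 = 8 h 8 min; less 45 min break → 7 h 23 min
Tue: 06:55–17:02 = 10 h 7 min; less 45 min break → 9 h 22 min
Wed: 06:55–15:49 = 8 h 54 min; less 45 min break → 8 h 9 min
Thu: 05:43–15:37 = 9 h 54 min; less 45 min break → 9 h 9 min
Fri: 10:57–21:11 = 10 h 14 min; less 45 min break → 9 h 29 min
Sat: 11:25–21:31 = 10 h 6 min; less 45 min break → 9 h 21 min
Total worked: 52 h 53 min = 52.88 h.
Threshold 40 h → overtime 12 h 53 min, regular 40 h 0 min.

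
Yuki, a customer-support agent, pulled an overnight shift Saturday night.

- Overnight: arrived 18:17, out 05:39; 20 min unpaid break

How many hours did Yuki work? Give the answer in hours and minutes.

11 h 2 min

Overnight: 18:17 → midnight = 5 h 43 min; midnight → 05:39 = 5 h 39 min; span 11 h 22 min; less 20 min break → 11 h 2 min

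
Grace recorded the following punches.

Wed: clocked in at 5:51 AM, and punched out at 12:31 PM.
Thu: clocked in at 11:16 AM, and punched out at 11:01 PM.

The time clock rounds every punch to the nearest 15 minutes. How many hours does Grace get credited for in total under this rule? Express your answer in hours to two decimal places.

18.50 hours

Wed: in 5:51 AM→5:45 AM, out 12:31 PM→12:30 PM; 6 h 45 min
Thu: in 11:16 AM→11:15 AM, out 11:01 PM→11:00 PM; 11 h 45 min
Total credited: 18 h 30 min.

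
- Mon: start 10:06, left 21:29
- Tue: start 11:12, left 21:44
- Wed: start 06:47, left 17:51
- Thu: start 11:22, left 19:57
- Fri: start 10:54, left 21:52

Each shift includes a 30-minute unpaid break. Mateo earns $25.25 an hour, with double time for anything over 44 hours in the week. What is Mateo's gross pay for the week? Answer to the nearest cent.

$1415.68

Mon: 10:06–21:29 = 11 h 23 min; less 30 min break → 10 h 53 min
Tue: 11:12–21:44 = 10 h 32 min; less 30 min break → 10 h 2 min
Wed: 06:47–17:51 = 11 h 4 min; less 30 min break → 10 h 34 min
Thu: 11:22–19:57 = 8 h 35 min; less 30 min break → 8 h 5 min
Fri: 10:54–21:52 = 10 h 58 min; less 30 min break → 10 h 28 min
Total worked: 50 h 2 min = 3002 min.
Regular 44 h 0 min = 2640 min at $25.25/h; overtime 6 h 2 min = 362 min at $50.50/h.
Pay = (2640 × $25.25 + 362 × $50.50) ÷ 60 = $1415.68.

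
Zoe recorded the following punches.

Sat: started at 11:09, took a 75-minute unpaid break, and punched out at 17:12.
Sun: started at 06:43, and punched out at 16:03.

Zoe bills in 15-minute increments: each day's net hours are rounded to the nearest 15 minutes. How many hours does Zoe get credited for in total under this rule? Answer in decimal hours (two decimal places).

Sat: 11:09–17:12 = 6 h 3 min − 75 min = 4 h 48 min → rounds to 4 h 45 min
Sun: 06:43–16:03 = 9 h 20 min → rounds to 9 h 15 min
Total credited: 14 h 0 min.

14.00 hours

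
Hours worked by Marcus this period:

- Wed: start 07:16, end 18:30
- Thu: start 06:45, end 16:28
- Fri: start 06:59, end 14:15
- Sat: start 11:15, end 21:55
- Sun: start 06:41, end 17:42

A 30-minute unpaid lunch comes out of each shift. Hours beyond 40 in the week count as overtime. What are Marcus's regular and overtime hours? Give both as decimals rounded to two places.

Wed: 07:16–18:30 = 11 h 14 min; less 30 min break → 10 h 44 min
Thu: 06:45–16:28 = 9 h 43 min; less 30 min break → 9 h 13 min
Fri: 06:59–14:15 = 7 h 16 min; less 30 min break → 6 h 46 min
Sat: 11:15–21:55 = 10 h 40 min; less 30 min break → 10 h 10 min
Sun: 06:41–17:42 = 11 h 1 min; less 30 min break → 10 h 31 min
Total worked: 47 h 24 min = 47.40 h.
Threshold 40 h → overtime 7 h 24 min, regular 40 h 0 min.

Regular 40.00 hours, overtime 7.40 hours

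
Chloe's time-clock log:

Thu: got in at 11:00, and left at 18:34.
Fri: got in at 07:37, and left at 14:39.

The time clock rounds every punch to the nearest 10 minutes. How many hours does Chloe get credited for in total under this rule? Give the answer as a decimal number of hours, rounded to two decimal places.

14.50 hours

Thu: in 11:00→11:00, out 18:34→18:30; 7 h 30 min
Fri: in 07:37→07:40, out 14:39→14:40; 7 h 0 min
Total credited: 14 h 30 min.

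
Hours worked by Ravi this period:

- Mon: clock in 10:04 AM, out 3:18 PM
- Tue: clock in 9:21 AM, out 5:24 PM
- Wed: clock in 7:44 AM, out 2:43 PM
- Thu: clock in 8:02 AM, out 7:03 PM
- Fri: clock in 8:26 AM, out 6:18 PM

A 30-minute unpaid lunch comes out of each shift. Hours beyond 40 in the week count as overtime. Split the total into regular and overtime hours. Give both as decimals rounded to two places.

Mon: 10:04 AM–3:18 PM = 5 h 14 min; less 30 min break → 4 h 44 min
Tue: 9:21 AM–5:24 PM = 8 h 3 min; less 30 min break → 7 h 33 min
Wed: 7:44 AM–2:43 PM = 6 h 59 min; less 30 min break → 6 h 29 min
Thu: 8:02 AM–7:03 PM = 11 h 1 min; less 30 min break → 10 h 31 min
Fri: 8:26 AM–6:18 PM = 9 h 52 min; less 30 min break → 9 h 22 min
Total worked: 38 h 39 min = 38.65 h.
Threshold 40 h → overtime 0 h 0 min, regular 38 h 39 min.

Regular 38.65 hours, overtime 0.00 hours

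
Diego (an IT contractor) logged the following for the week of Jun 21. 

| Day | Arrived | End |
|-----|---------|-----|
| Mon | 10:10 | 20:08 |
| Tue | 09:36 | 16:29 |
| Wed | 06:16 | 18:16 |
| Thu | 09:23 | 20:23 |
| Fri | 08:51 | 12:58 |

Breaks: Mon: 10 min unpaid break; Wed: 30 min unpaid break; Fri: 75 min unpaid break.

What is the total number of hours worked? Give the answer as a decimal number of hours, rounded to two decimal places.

Mon: 10:10–20:08 = 9 h 58 min; less 10 min break → 9 h 48 min
Tue: 09:36–16:29 = 6 h 53 min
Wed: 06:16–18:16 = 12 h 0 min; less 30 min break → 11 h 30 min
Thu: 09:23–20:23 = 11 h 0 min
Fri: 08:51–12:58 = 4 h 7 min; less 75 min break → 2 h 52 min
Total: 9 h 48 min + 6 h 53 min + 11 h 30 min + 11 h 0 min + 2 h 52 min = 42 h 3 min.

42.05 hours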